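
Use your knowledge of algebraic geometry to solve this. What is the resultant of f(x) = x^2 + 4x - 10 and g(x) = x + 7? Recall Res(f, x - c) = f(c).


For Res(f, x - c), we evaluate f at x = c.
f(-7) = (-7)^2 + 4*(-7) - 10
= 49 - 28 - 10
= 21 - 10 = 11
Res(f, g) = 11

11


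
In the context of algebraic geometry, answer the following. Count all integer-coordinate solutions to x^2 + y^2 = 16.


Systematically check integer values of x where x^2 <= 16.
For each valid x, check if 16 - x^2 is a perfect square.
x=0: 16 - 0 = 16, sqrt = 4 (valid)
x=4: 16 - 16 = 0, sqrt = 0 (valid)
Total integer solutions found: 4

4


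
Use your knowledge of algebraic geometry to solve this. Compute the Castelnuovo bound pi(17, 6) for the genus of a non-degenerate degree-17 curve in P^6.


Castelnuovo's bound: write d - 1 = m(r-1) + epsilon with 0 <= epsilon < r-1.
d - 1 = 17 - 1 = 16
r - 1 = 6 - 1 = 5
16 = 3*5 + 1, so m = 3, epsilon = 1
pi(d, r) = m(m-1)(r-1)/2 + m*epsilon
= 3*2*5/2 + 3*1
= 30/2 + 3
= 15 + 3 = 18

18


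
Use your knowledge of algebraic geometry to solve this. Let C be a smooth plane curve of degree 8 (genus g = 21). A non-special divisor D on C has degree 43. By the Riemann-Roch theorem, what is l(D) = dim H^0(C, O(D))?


First, compute the genus of a smooth plane curve of degree 8:
g = (d-1)(d-2)/2 = (8-1)(8-2)/2 = 21
For a non-special divisor D (i.e., h^1(D) = 0), Riemann-Roch gives:
l(D) = deg(D) - g + 1
Since deg(D) = 43 >= 2g - 1 = 41, D is non-special.
l(D) = 43 - 21 + 1 = 23

23


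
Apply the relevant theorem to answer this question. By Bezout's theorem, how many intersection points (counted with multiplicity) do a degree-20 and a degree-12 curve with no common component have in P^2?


Bezout's theorem states the intersection count equals the product of degrees.
Intersection count = 20 * 12 = 240

240


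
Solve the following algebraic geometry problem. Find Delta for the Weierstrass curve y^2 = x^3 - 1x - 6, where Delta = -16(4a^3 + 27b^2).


Compute each component:
4a^3 = 4*(-1)^3 = 4*(-1) = -4
27b^2 = 27*(-6)^2 = 27*36 = 972
4a^3 + 27b^2 = -4 + 972 = 968
Delta = -16*968 = -15488

-15488


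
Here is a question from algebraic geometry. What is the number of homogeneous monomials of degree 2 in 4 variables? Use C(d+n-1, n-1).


The number of degree-2 monomials in 4 variables is C(d+n-1, n-1).
= C(2+4-1, 4-1) = C(5, 3)
= 10

10


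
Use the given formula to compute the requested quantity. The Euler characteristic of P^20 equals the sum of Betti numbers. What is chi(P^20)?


The complex projective space P^20 has one cell in each even real dimension 0, 2, ..., 40.
The cohomology groups are H^{2k}(P^20) = Z for k = 0,...,20, and 0 otherwise.
Euler characteristic = sum of Betti numbers = 1 per even-dimensional cohomology group.
chi(P^20) = 20 + 1 = 21

21


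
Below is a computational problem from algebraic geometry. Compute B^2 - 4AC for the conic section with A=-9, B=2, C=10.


The discriminant of a conic Ax^2 + Bxy + Cy^2 + ... = 0 is B^2 - 4AC.
B^2 = 2^2 = 4
4AC = 4*(-9)*10 = -360
Discriminant = 4 + 360 = 364

364


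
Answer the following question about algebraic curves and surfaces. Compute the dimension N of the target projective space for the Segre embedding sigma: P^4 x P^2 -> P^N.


The Segre embedding maps P^m x P^n into P^N via
all products of coordinates from each factor.
N = (m+1)(n+1) - 1
N = (4+1)(2+1) - 1
N = 5*3 - 1
N = 15 - 1 = 14

14


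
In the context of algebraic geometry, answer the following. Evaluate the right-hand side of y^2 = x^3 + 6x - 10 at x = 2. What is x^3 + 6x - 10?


Compute x^3 + 6x - 10 at x = 2:
x^3 = 2^3 = 8
6*x = 6*2 = 12
Sum: 8 + 12 - 10 = 10

10


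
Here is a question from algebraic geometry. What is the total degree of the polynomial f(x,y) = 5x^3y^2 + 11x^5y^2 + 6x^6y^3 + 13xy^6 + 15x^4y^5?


Examine each term for its total degree (sum of exponents).
  Term '5x^3y^2' has total degree 3+2 = 5.
  Term '11x^5y^2' has total degree 5+2 = 7.
  Term '6x^6y^3' has total degree 6+3 = 9.
  Term '13xy^6' has total degree 1+6 = 7.
  Term '15x^4y^5' has total degree 4+5 = 9.
The maximum total degree among all terms is 9.

9


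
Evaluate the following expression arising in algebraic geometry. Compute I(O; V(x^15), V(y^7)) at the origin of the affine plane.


The intersection multiplicity of V(x^a) and V(y^b) at the origin is:
I(O; V(x^15), V(y^7)) = dim_k(k[x,y]/(x^15, y^7))
A basis for k[x,y]/(x^15, y^7) is the set of monomials x^i * y^j
where 0 <= i < 15 and 0 <= j < 7.
The number of such monomials is 15 * 7 = 105

105


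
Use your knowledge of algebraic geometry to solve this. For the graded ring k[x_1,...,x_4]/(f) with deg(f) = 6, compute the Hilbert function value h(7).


For R = k[x_1,...,x_n]/(f) with f homogeneous of degree e:
The Hilbert series is (1 - t^e)/(1 - t)^n.
So h(d) = C(d+n-1, n-1) - C(d-e+n-1, n-1) for d >= e.
With n=4, e=6, d=7:
C(7+4-1, 4-1) = C(10, 3) = 120
C(7-6+4-1, 4-1) = C(4, 3) = 4
h(7) = 120 - 4 = 116

116


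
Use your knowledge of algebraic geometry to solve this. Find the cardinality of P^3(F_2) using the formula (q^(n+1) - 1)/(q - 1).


P^3(F_2) has (q^(n+1) - 1)/(q - 1) points.
= 2^3 + 2^2 + 2^1 + 2^0
= 8 + 4 + 2 + 1
= 15

15


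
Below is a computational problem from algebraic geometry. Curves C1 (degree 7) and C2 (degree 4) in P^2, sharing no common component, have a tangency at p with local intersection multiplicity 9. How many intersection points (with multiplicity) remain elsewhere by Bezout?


By Bezout's theorem, the total intersection number is d1 * d2.
Total = 7 * 4 = 28
Intersection multiplicity at p = 9
Remaining intersections = 28 - 9 = 19

19


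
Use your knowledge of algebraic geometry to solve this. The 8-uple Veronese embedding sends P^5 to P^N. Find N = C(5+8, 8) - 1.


The Veronese embedding v_d: P^n -> P^N maps each point to all
degree-d monomials in n+1 homogeneous coordinates.
N = C(n+d, d) - 1
N = C(5+8, 8) - 1
N = C(13, 8) - 1
C(13, 8) = 1287
N = 1287 - 1 = 1286

1286


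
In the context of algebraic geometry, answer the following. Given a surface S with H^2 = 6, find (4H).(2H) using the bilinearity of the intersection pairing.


Using bilinearity of the intersection pairing on a surface S:
(aH).(bH) = ab * (H.H)
We have H^2 = 6.
D.E = (4H).(2H) = 4*2*6
= 8*6
= 48

48


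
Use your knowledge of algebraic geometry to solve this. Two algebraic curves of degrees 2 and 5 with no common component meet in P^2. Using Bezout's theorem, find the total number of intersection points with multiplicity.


Bezout's theorem states the intersection count equals the product of degrees.
Intersection count = 2 * 5 = 10

10


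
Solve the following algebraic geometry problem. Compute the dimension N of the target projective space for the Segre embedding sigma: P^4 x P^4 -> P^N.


The Segre embedding maps P^m x P^n into P^N via
all products of coordinates from each factor.
N = (m+1)(n+1) - 1
N = (4+1)(4+1) - 1
N = 5*5 - 1
N = 25 - 1 = 24

24


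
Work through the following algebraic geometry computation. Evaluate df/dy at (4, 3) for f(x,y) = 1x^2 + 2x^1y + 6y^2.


df/dy = 2*x^1 + 2*6*y^1
At (4,3): 2*4^1 + 2*6*3^1
= 8 + 36
= 44

44


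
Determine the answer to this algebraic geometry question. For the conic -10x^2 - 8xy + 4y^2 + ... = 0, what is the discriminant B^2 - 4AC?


The discriminant of a conic Ax^2 + Bxy + Cy^2 + ... = 0 is B^2 - 4AC.
B^2 = (-8)^2 = 64
4AC = 4*(-10)*4 = -160
Discriminant = 64 + 160 = 224

224


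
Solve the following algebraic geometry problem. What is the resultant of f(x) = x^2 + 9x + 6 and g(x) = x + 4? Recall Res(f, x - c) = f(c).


For Res(f, x - c), we evaluate f at x = c.
f(-4) = (-4)^2 + 9*(-4) + 6
= 16 - 36 + 6
= -20 + 6 = -14
Res(f, g) = -14

-14


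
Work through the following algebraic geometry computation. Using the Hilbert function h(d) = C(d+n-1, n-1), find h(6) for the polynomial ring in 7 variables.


The Hilbert function for the polynomial ring in 7 variables is:
h(d) = C(d+n-1, n-1)
h(6) = C(6+7-1, 7-1) = C(12, 6)
= 12! / (6! * 6!)
= 924

924


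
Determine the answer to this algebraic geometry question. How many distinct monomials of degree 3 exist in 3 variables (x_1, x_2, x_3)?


The number of degree-3 monomials in 3 variables is C(d+n-1, n-1).
= C(3+3-1, 3-1) = C(5, 2)
= 10

10


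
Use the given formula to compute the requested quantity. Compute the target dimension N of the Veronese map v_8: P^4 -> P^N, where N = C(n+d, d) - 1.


The Veronese embedding v_d: P^n -> P^N maps each point to all
degree-d monomials in n+1 homogeneous coordinates.
N = C(n+d, d) - 1
N = C(4+8, 8) - 1
N = C(12, 8) - 1
C(12, 8) = 495
N = 495 - 1 = 494

494


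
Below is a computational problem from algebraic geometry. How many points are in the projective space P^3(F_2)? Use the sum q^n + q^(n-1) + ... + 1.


P^3(F_2) has (q^(n+1) - 1)/(q - 1) points.
= 2^3 + 2^2 + 2^1 + 2^0
= 8 + 4 + 2 + 1
= 15

15


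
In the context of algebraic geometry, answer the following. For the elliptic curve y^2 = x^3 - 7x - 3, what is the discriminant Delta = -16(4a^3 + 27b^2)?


Compute each component:
4a^3 = 4*(-7)^3 = 4*(-343) = -1372
27b^2 = 27*(-3)^2 = 27*9 = 243
4a^3 + 27b^2 = -1372 + 243 = -1129
Delta = -16*(-1129) = 18064

18064


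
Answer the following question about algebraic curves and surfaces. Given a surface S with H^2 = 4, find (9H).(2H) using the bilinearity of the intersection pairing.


Using bilinearity of the intersection pairing on a surface S:
(aH).(bH) = ab * (H.H)
We have H^2 = 4.
D.E = (9H).(2H) = 9*2*4
= 18*4
= 72

72


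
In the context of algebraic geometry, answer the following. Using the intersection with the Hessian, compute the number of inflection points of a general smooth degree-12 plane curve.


For a general smooth plane curve C of degree d, the inflection points are
the intersection of C with its Hessian curve, which has degree 3(d-2).
By Bezout, the total intersection number is d * 3(d-2) = 12 * 30 = 360.
For a general curve every flex is ordinary, so each contributes
multiplicity 1 to C·Hess(C), and the number of distinct inflection
points is 3d(d-2).
Inflection points = 3*12*(12-2) = 3*12*10 = 360

360


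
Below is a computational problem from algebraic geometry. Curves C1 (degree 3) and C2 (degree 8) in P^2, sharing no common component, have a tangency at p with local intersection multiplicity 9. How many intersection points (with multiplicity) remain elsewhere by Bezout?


By Bezout's theorem, the total intersection number is d1 * d2.
Total = 3 * 8 = 24
Intersection multiplicity at p = 9
Remaining intersections = 24 - 9 = 15

15


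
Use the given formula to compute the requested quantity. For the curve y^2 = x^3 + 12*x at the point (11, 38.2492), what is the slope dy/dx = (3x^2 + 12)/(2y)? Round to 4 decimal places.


Using implicit differentiation of y^2 = x^3 + 12*x:
2y * dy/dx = 3x^2 + 12
dy/dx = (3x^2 + 12)/(2y)
Numerator: 3*11^2 + 12 = 375
Denominator: 2*38.2492 = 76.4984
dy/dx = 375/76.4984 = 4.9021

4.9021


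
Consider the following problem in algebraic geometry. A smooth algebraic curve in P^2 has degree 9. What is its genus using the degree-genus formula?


Using the genus formula for smooth plane curves:
g = (d-1)(d-2)/2
g = (9-1)(9-2)/2
g = 8*7/2
g = 56/2 = 28

28


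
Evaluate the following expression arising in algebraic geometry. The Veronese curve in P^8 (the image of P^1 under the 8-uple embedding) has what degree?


The rational normal curve in P^8 is the image of P^1 under the 8-uple Veronese.
A general hyperplane in P^8 pulls back to a degree-8 form on P^1, which has 8 zeros,
so the curve meets a general hyperplane in 8 points. Degree = 8.

8


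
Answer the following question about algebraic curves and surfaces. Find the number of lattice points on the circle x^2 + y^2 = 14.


Systematically check integer values of x where x^2 <= 14.
For each valid x, check if 14 - x^2 is a perfect square.
Total integer solutions found: 0

0


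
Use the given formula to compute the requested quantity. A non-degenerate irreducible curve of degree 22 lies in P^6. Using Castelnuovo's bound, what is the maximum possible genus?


Castelnuovo's bound: write d - 1 = m(r-1) + epsilon with 0 <= epsilon < r-1.
d - 1 = 22 - 1 = 21
r - 1 = 6 - 1 = 5
21 = 4*5 + 1, so m = 4, epsilon = 1
pi(d, r) = m(m-1)(r-1)/2 + m*epsilon
= 4*3*5/2 + 4*1
= 60/2 + 4
= 30 + 4 = 34

34


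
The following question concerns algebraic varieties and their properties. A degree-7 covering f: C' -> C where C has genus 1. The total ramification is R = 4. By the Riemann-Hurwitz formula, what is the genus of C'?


Riemann-Hurwitz formula: 2g' - 2 = d(2g - 2) + R
Given: d = 7, g = 1, R = 4
2g' - 2 = 7*(2*1 - 2) + 4
2g' - 2 = 7*0 + 4
2g' - 2 = 0 + 4 = 4
2g' = 6
g' = 3

3


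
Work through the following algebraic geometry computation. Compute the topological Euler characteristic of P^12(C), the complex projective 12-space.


The complex projective space P^12 has one cell in each even real dimension 0, 2, ..., 24.
The cohomology groups are H^{2k}(P^12) = Z for k = 0,...,12, and 0 otherwise.
Euler characteristic = sum of Betti numbers = 1 per even-dimensional cohomology group.
chi(P^12) = 12 + 1 = 13

13


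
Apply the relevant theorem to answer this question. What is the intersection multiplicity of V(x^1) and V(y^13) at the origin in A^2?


The intersection multiplicity of V(x^a) and V(y^b) at the origin is:
I(O; V(x^1), V(y^13)) = dim_k(k[x,y]/(x^1, y^13))
A basis for k[x,y]/(x^1, y^13) is the set of monomials x^i * y^j
where 0 <= i < 1 and 0 <= j < 13.
The number of such monomials is 1 * 13 = 13

13


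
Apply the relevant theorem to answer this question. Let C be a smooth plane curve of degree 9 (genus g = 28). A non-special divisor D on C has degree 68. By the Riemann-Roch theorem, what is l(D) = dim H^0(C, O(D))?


First, compute the genus of a smooth plane curve of degree 9:
g = (d-1)(d-2)/2 = (9-1)(9-2)/2 = 28
For a non-special divisor D (i.e., h^1(D) = 0), Riemann-Roch gives:
l(D) = deg(D) - g + 1
Since deg(D) = 68 >= 2g - 1 = 55, D is non-special.
l(D) = 68 - 28 + 1 = 41

41


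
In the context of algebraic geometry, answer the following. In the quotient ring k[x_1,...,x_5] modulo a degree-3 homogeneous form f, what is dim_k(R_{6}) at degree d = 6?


For R = k[x_1,...,x_n]/(f) with f homogeneous of degree e:
The Hilbert series is (1 - t^e)/(1 - t)^n.
So h(d) = C(d+n-1, n-1) - C(d-e+n-1, n-1) for d >= e.
With n=5, e=3, d=6:
C(6+5-1, 5-1) = C(10, 4) = 210
C(6-3+5-1, 5-1) = C(7, 4) = 35
h(6) = 210 - 35 = 175

175


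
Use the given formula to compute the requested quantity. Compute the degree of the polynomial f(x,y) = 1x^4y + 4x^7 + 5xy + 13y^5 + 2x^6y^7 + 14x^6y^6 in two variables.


Examine each term for its total degree (sum of exponents).
  Term '1x^4y' has total degree 4+1 = 5.
  Term '4x^7' has total degree 7+0 = 7.
  Term '5xy' has total degree 1+1 = 2.
  Term '13y^5' has total degree 0+5 = 5.
  Term '2x^6y^7' has total degree 6+7 = 13.
  Term '14x^6y^6' has total degree 6+6 = 12.
The maximum total degree among all terms is 13.

13


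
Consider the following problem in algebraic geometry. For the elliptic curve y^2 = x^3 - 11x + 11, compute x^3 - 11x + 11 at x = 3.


Compute x^3 - 11x + 11 at x = 3:
x^3 = 3^3 = 27
(-11)*x = (-11)*3 = -33
Sum: 27 - 33 + 11 = 5

5


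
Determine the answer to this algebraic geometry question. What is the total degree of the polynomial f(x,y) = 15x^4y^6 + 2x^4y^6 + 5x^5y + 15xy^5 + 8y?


Examine each term for its total degree (sum of exponents).
  Term '15x^4y^6' has total degree 4+6 = 10.
  Term '2x^4y^6' has total degree 4+6 = 10.
  Term '5x^5y' has total degree 5+1 = 6.
  Term '15xy^5' has total degree 1+5 = 6.
  Term '8y' has total degree 0+1 = 1.
The maximum total degree among all terms is 10.

10


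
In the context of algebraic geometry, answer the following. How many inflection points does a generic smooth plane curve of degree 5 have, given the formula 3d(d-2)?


For a general smooth plane curve C of degree d, the inflection points are
the intersection of C with its Hessian curve, which has degree 3(d-2).
By Bezout, the total intersection number is d * 3(d-2) = 5 * 9 = 45.
For a general curve every flex is ordinary, so each contributes
multiplicity 1 to C·Hess(C), and the number of distinct inflection
points is 3d(d-2).
Inflection points = 3*5*(5-2) = 3*5*3 = 45

45


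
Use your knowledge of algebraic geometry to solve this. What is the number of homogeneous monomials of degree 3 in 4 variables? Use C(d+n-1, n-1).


The number of degree-3 monomials in 4 variables is C(d+n-1, n-1).
= C(3+4-1, 4-1) = C(6, 3)
= 20

20


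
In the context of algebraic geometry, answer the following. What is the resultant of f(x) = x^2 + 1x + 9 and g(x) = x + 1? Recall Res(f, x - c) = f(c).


For Res(f, x - c), we evaluate f at x = c.
f(-1) = (-1)^2 + 1*(-1) + 9
= 1 - 1 + 9
= 0 + 9 = 9
Res(f, g) = 9

9


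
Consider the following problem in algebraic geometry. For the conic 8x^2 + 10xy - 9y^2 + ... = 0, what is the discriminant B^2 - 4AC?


The discriminant of a conic Ax^2 + Bxy + Cy^2 + ... = 0 is B^2 - 4AC.
B^2 = 10^2 = 100
4AC = 4*8*(-9) = -288
Discriminant = 100 + 288 = 388

388


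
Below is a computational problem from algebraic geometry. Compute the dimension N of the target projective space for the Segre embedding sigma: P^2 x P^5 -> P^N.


The Segre embedding maps P^m x P^n into P^N via
all products of coordinates from each factor.
N = (m+1)(n+1) - 1
N = (2+1)(5+1) - 1
N = 3*6 - 1
N = 18 - 1 = 17

17


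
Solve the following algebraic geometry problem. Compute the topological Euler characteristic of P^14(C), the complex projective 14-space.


The complex projective space P^14 has one cell in each even real dimension 0, 2, ..., 28.
The cohomology groups are H^{2k}(P^14) = Z for k = 0,...,14, and 0 otherwise.
Euler characteristic = sum of Betti numbers = 1 per even-dimensional cohomology group.
chi(P^14) = 14 + 1 = 15

15


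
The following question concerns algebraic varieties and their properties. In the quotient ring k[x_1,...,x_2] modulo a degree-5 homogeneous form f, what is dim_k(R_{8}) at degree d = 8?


For R = k[x_1,...,x_n]/(f) with f homogeneous of degree e:
The Hilbert series is (1 - t^e)/(1 - t)^n.
So h(d) = C(d+n-1, n-1) - C(d-e+n-1, n-1) for d >= e.
With n=2, e=5, d=8:
C(8+2-1, 2-1) = C(9, 1) = 9
C(8-5+2-1, 2-1) = C(4, 1) = 4
h(8) = 9 - 4 = 5

5


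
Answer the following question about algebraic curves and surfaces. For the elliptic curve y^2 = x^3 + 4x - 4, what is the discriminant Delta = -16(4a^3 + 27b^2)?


Compute each component:
4a^3 = 4*4^3 = 4*64 = 256
27b^2 = 27*(-4)^2 = 27*16 = 432
4a^3 + 27b^2 = 256 + 432 = 688
Delta = -16*688 = -11008

-11008


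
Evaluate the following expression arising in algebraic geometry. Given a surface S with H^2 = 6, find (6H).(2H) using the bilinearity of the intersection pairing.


Using bilinearity of the intersection pairing on a surface S:
(aH).(bH) = ab * (H.H)
We have H^2 = 6.
D.E = (6H).(2H) = 6*2*6
= 12*6
= 72

72


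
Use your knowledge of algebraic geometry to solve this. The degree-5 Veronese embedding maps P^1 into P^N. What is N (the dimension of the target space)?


The Veronese embedding v_d: P^n -> P^N maps each point to all
degree-d monomials in n+1 homogeneous coordinates.
N = C(n+d, d) - 1
N = C(1+5, 5) - 1
N = C(6, 5) - 1
C(6, 5) = 6
N = 6 - 1 = 5

5


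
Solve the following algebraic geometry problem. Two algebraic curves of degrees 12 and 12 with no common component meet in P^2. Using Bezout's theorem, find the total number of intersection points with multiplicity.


Bezout's theorem states the intersection count equals the product of degrees.
Intersection count = 12 * 12 = 144

144


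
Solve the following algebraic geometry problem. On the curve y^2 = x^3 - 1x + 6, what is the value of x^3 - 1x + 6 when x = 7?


Compute x^3 - 1x + 6 at x = 7:
x^3 = 7^3 = 343
(-1)*x = (-1)*7 = -7
Sum: 343 - 7 + 6 = 342

342


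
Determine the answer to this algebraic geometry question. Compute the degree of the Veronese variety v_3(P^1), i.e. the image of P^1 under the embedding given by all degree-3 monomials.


The Veronese variety v_3(P^1) has degree d^r.
d^r = 3^1 = 3

3


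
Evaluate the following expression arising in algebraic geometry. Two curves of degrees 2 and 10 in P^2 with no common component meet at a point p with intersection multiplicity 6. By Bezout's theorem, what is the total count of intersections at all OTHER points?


By Bezout's theorem, the total intersection number is d1 * d2.
Total = 2 * 10 = 20
Intersection multiplicity at p = 6
Remaining intersections = 20 - 6 = 14

14


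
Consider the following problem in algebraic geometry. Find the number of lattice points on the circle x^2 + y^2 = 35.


Systematically check integer values of x where x^2 <= 35.
For each valid x, check if 35 - x^2 is a perfect square.
Total integer solutions found: 0

0


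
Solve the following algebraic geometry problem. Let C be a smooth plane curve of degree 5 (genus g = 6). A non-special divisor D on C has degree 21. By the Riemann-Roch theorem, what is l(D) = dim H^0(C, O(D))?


First, compute the genus of a smooth plane curve of degree 5:
g = (d-1)(d-2)/2 = (5-1)(5-2)/2 = 6
For a non-special divisor D (i.e., h^1(D) = 0), Riemann-Roch gives:
l(D) = deg(D) - g + 1
Since deg(D) = 21 >= 2g - 1 = 11, D is non-special.
l(D) = 21 - 6 + 1 = 16

16


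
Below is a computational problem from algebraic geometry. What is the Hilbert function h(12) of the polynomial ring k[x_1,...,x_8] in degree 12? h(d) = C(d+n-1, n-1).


The Hilbert function for the polynomial ring in 8 variables is:
h(d) = C(d+n-1, n-1)
h(12) = C(12+8-1, 8-1) = C(19, 7)
= 19! / (7! * 12!)
= 50388

50388


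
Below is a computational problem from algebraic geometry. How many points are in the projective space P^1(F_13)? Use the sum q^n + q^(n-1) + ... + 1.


P^1(F_13) has (q^(n+1) - 1)/(q - 1) points.
= 13^1 + 13^0
= 13 + 1
= 14

14


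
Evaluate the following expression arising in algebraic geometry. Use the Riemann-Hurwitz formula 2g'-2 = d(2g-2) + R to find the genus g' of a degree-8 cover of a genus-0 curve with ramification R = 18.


Riemann-Hurwitz formula: 2g' - 2 = d(2g - 2) + R
Given: d = 8, g = 0, R = 18
2g' - 2 = 8*(2*0 - 2) + 18
2g' - 2 = 8*(-2) + 18
2g' - 2 = -16 + 18 = 2
2g' = 4
g' = 2

2


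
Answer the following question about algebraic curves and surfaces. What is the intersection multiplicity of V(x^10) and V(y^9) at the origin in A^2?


The intersection multiplicity of V(x^a) and V(y^b) at the origin is:
I(O; V(x^10), V(y^9)) = dim_k(k[x,y]/(x^10, y^9))
A basis for k[x,y]/(x^10, y^9) is the set of monomials x^i * y^j
where 0 <= i < 10 and 0 <= j < 9.
The number of such monomials is 10 * 9 = 90

90


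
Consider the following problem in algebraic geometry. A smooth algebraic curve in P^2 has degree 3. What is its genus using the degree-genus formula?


Using the genus formula for smooth plane curves:
g = (d-1)(d-2)/2
g = (3-1)(3-2)/2
g = 2*1/2
g = 2/2 = 1

1


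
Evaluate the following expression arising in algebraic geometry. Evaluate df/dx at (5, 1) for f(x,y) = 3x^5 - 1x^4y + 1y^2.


df/dx = 5*3*x^4 + 4*(-1)*x^3*y
At (5,1): 5*3*5^4 + 4*(-1)*5^3*1
= 9375 - 500
= 8875

8875


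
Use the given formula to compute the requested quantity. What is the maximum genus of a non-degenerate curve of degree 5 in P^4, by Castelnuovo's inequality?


Castelnuovo's bound: write d - 1 = m(r-1) + epsilon with 0 <= epsilon < r-1.
d - 1 = 5 - 1 = 4
r - 1 = 4 - 1 = 3
4 = 1*3 + 1, so m = 1, epsilon = 1
pi(d, r) = m(m-1)(r-1)/2 + m*epsilon
= 1*0*3/2 + 1*1
= 0/2 + 1
= 0 + 1 = 1

1


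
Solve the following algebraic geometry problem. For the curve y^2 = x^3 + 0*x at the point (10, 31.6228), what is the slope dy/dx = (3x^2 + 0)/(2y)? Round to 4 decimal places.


Using implicit differentiation of y^2 = x^3 + 0*x:
2y * dy/dx = 3x^2 + 0
dy/dx = (3x^2 + 0)/(2y)
Numerator: 3*10^2 + 0 = 300
Denominator: 2*31.6228 = 63.2456
dy/dx = 300/63.2456 = 4.7434

4.7434


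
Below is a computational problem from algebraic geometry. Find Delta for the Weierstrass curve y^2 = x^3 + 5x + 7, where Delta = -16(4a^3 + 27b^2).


Compute each component:
4a^3 = 4*5^3 = 4*125 = 500
27b^2 = 27*7^2 = 27*49 = 1323
4a^3 + 27b^2 = 500 + 1323 = 1823
Delta = -16*1823 = -29168

-29168


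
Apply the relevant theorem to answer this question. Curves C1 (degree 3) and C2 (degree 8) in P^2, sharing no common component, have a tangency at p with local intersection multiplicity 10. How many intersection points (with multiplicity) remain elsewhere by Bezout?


By Bezout's theorem, the total intersection number is d1 * d2.
Total = 3 * 8 = 24
Intersection multiplicity at p = 10
Remaining intersections = 24 - 10 = 14

14


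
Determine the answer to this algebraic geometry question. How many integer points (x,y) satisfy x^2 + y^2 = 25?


Systematically check integer values of x where x^2 <= 25.
For each valid x, check if 25 - x^2 is a perfect square.
x=0: 25 - 0 = 25, sqrt = 5 (valid)
x=3: 25 - 9 = 16, sqrt = 4 (valid)
x=4: 25 - 16 = 9, sqrt = 3 (valid)
x=5: 25 - 25 = 0, sqrt = 0 (valid)
Total integer solutions found: 12

12


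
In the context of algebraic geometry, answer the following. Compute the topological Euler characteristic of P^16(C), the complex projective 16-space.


The complex projective space P^16 has one cell in each even real dimension 0, 2, ..., 32.
The cohomology groups are H^{2k}(P^16) = Z for k = 0,...,16, and 0 otherwise.
Euler characteristic = sum of Betti numbers = 1 per even-dimensional cohomology group.
chi(P^16) = 16 + 1 = 17

17


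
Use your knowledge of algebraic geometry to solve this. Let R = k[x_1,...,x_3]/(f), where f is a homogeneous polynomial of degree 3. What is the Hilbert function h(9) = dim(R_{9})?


For R = k[x_1,...,x_n]/(f) with f homogeneous of degree e:
The Hilbert series is (1 - t^e)/(1 - t)^n.
So h(d) = C(d+n-1, n-1) - C(d-e+n-1, n-1) for d >= e.
With n=3, e=3, d=9:
C(9+3-1, 3-1) = C(11, 2) = 55
C(9-3+3-1, 3-1) = C(8, 2) = 28
h(9) = 55 - 28 = 27

27


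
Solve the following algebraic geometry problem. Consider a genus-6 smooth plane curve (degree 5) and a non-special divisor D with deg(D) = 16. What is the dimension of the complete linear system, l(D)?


First, compute the genus of a smooth plane curve of degree 5:
g = (d-1)(d-2)/2 = (5-1)(5-2)/2 = 6
For a non-special divisor D (i.e., h^1(D) = 0), Riemann-Roch gives:
l(D) = deg(D) - g + 1
Since deg(D) = 16 >= 2g - 1 = 11, D is non-special.
l(D) = 16 - 6 + 1 = 11

11


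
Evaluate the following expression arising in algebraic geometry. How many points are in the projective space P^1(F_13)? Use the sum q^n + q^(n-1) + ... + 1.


P^1(F_13) has (q^(n+1) - 1)/(q - 1) points.
= 13^1 + 13^0
= 13 + 1
= 14

14


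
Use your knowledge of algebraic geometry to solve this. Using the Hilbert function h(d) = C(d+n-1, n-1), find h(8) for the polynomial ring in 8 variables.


The Hilbert function for the polynomial ring in 8 variables is:
h(d) = C(d+n-1, n-1)
h(8) = C(8+8-1, 8-1) = C(15, 7)
= 15! / (7! * 8!)
= 6435

6435


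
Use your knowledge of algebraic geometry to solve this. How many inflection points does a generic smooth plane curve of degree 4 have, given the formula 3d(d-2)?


For a general smooth plane curve C of degree d, the inflection points are
the intersection of C with its Hessian curve, which has degree 3(d-2).
By Bezout, the total intersection number is d * 3(d-2) = 4 * 6 = 24.
For a general curve every flex is ordinary, so each contributes
multiplicity 1 to C·Hess(C), and the number of distinct inflection
points is 3d(d-2).
Inflection points = 3*4*(4-2) = 3*4*2 = 24

24


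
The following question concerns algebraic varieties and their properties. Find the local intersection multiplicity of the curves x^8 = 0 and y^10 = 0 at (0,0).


The intersection multiplicity of V(x^a) and V(y^b) at the origin is:
I(O; V(x^8), V(y^10)) = dim_k(k[x,y]/(x^8, y^10))
A basis for k[x,y]/(x^8, y^10) is the set of monomials x^i * y^j
where 0 <= i < 8 and 0 <= j < 10.
The number of such monomials is 8 * 10 = 80

80


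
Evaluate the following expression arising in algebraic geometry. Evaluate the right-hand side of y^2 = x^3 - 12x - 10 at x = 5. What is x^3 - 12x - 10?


Compute x^3 - 12x - 10 at x = 5:
x^3 = 5^3 = 125
(-12)*x = (-12)*5 = -60
Sum: 125 - 60 - 10 = 55

55


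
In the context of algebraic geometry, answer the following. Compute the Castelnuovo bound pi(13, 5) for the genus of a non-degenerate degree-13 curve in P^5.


Castelnuovo's bound: write d - 1 = m(r-1) + epsilon with 0 <= epsilon < r-1.
d - 1 = 13 - 1 = 12
r - 1 = 5 - 1 = 4
12 = 3*4 + 0, so m = 3, epsilon = 0
pi(d, r) = m(m-1)(r-1)/2 + m*epsilon
= 3*2*4/2 + 3*0
= 24/2 + 0
= 12 + 0 = 12

12


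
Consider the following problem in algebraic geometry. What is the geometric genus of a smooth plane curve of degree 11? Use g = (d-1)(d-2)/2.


Using the genus formula for smooth plane curves:
g = (d-1)(d-2)/2
g = (11-1)(11-2)/2
g = 10*9/2
g = 90/2 = 45

45


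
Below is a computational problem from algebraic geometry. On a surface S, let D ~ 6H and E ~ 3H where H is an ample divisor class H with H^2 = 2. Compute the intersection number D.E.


Using bilinearity of the intersection pairing on a surface S:
(aH).(bH) = ab * (H.H)
We have H^2 = 2.
D.E = (6H).(3H) = 6*3*2
= 18*2
= 36

36


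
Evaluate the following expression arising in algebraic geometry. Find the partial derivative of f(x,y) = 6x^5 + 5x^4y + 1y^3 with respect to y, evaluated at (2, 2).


df/dy = 5*x^4 + 3*1*y^2
At (2,2): 5*2^4 + 3*1*2^2
= 80 + 12
= 92

92


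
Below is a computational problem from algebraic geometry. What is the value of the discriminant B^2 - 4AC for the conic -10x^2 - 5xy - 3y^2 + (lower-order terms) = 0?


The discriminant of a conic Ax^2 + Bxy + Cy^2 + ... = 0 is B^2 - 4AC.
B^2 = (-5)^2 = 25
4AC = 4*(-10)*(-3) = 120
Discriminant = 25 - 120 = -95

-95


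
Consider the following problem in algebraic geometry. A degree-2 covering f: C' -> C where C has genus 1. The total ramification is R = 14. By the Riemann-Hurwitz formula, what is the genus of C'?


Riemann-Hurwitz formula: 2g' - 2 = d(2g - 2) + R
Given: d = 2, g = 1, R = 14
2g' - 2 = 2*(2*1 - 2) + 14
2g' - 2 = 2*0 + 14
2g' - 2 = 0 + 14 = 14
2g' = 16
g' = 8

8


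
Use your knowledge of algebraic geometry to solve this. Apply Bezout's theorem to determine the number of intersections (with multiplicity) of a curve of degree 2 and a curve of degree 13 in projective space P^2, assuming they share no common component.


Bezout's theorem states the intersection count equals the product of degrees.
Intersection count = 2 * 13 = 26

26


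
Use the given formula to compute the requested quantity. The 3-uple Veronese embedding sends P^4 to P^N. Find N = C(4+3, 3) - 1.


The Veronese embedding v_d: P^n -> P^N maps each point to all
degree-d monomials in n+1 homogeneous coordinates.
N = C(n+d, d) - 1
N = C(4+3, 3) - 1
N = C(7, 3) - 1
C(7, 3) = 35
N = 35 - 1 = 34

34


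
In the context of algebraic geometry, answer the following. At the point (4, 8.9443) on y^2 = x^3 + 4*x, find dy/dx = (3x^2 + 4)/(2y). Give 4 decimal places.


Using implicit differentiation of y^2 = x^3 + 4*x:
2y * dy/dx = 3x^2 + 4
dy/dx = (3x^2 + 4)/(2y)
Numerator: 3*4^2 + 4 = 52
Denominator: 2*8.9443 = 17.8886
dy/dx = 52/17.8886 = 2.9069

2.9069


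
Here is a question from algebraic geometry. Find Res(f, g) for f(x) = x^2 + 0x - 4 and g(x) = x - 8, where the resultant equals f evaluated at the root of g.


For Res(f, x - c), we evaluate f at x = c.
f(8) = 8^2 + 0*8 - 4
= 64 + 0 - 4
= 64 - 4 = 60
Res(f, g) = 60

60


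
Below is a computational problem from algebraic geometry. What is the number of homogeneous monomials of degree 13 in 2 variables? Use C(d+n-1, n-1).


The number of degree-13 monomials in 2 variables is C(d+n-1, n-1).
= C(13+2-1, 2-1) = C(14, 1)
= 14

14


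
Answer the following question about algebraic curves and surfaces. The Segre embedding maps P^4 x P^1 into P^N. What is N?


The Segre embedding maps P^m x P^n into P^N via
all products of coordinates from each factor.
N = (m+1)(n+1) - 1
N = (4+1)(1+1) - 1
N = 5*2 - 1
N = 10 - 1 = 9

9


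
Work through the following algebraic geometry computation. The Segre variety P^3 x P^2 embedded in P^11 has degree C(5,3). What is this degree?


The degree of the Segre variety P^3 x P^2 is C(m+n, m).
= C(5, 3)
= 10

10


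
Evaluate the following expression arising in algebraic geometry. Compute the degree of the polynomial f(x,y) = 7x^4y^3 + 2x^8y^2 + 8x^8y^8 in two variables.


Examine each term for its total degree (sum of exponents).
  Term '7x^4y^3' has total degree 4+3 = 7.
  Term '2x^8y^2' has total degree 8+2 = 10.
  Term '8x^8y^8' has total degree 8+8 = 16.
The maximum total degree among all terms is 16.

16


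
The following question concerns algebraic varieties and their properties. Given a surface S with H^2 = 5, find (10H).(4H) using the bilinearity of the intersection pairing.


Using bilinearity of the intersection pairing on a surface S:
(aH).(bH) = ab * (H.H)
We have H^2 = 5.
D.E = (10H).(4H) = 10*4*5
= 40*5
= 200

200


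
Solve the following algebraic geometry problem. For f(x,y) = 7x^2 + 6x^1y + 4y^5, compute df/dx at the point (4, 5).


df/dx = 2*7*x^1 + 1*6*x^0*y
At (4,5): 2*7*4^1 + 1*6*4^0*5
= 56 + 30
= 86

86


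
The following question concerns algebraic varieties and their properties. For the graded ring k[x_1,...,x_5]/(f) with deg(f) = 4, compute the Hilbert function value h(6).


For R = k[x_1,...,x_n]/(f) with f homogeneous of degree e:
The Hilbert series is (1 - t^e)/(1 - t)^n.
So h(d) = C(d+n-1, n-1) - C(d-e+n-1, n-1) for d >= e.
With n=5, e=4, d=6:
C(6+5-1, 5-1) = C(10, 4) = 210
C(6-4+5-1, 5-1) = C(6, 4) = 15
h(6) = 210 - 15 = 195

195


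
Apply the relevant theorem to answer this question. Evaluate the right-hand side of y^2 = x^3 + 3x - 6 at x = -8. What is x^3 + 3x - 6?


Compute x^3 + 3x - 6 at x = -8:
x^3 = (-8)^3 = -512
3*x = 3*(-8) = -24
Sum: -512 - 24 - 6 = -542

-542


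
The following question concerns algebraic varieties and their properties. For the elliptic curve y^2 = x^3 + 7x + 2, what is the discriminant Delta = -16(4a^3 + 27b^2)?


Compute each component:
4a^3 = 4*7^3 = 4*343 = 1372
27b^2 = 27*2^2 = 27*4 = 108
4a^3 + 27b^2 = 1372 + 108 = 1480
Delta = -16*1480 = -23680

-23680


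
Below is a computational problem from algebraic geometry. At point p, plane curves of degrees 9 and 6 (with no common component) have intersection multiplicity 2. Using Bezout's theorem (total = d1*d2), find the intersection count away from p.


By Bezout's theorem, the total intersection number is d1 * d2.
Total = 9 * 6 = 54
Intersection multiplicity at p = 2
Remaining intersections = 54 - 2 = 52

52


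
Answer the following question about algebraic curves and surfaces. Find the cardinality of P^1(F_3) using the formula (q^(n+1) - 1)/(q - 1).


P^1(F_3) has (q^(n+1) - 1)/(q - 1) points.
= 3^1 + 3^0
= 3 + 1
= 4

4


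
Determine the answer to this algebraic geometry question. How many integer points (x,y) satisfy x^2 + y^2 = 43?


Systematically check integer values of x where x^2 <= 43.
For each valid x, check if 43 - x^2 is a perfect square.
Total integer solutions found: 0

0


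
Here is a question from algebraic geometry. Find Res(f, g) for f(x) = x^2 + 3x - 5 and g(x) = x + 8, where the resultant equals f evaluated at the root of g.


For Res(f, x - c), we evaluate f at x = c.
f(-8) = (-8)^2 + 3*(-8) - 5
= 64 - 24 - 5
= 40 - 5 = 35
Res(f, g) = 35

35


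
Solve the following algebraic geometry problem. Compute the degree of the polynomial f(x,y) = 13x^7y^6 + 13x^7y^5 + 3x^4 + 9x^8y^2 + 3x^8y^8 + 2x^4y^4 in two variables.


Examine each term for its total degree (sum of exponents).
  Term '13x^7y^6' has total degree 7+6 = 13.
  Term '13x^7y^5' has total degree 7+5 = 12.
  Term '3x^4' has total degree 4+0 = 4.
  Term '9x^8y^2' has total degree 8+2 = 10.
  Term '3x^8y^8' has total degree 8+8 = 16.
  Term '2x^4y^4' has total degree 4+4 = 8.
The maximum total degree among all terms is 16.

16


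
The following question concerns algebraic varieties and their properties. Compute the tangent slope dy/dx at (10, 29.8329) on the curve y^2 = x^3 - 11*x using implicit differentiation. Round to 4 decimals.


Using implicit differentiation of y^2 = x^3 - 11*x:
2y * dy/dx = 3x^2 - 11
dy/dx = (3x^2 - 11)/(2y)
Numerator: 3*10^2 - 11 = 289
Denominator: 2*29.8329 = 59.6658
dy/dx = 289/59.6658 = 4.8436

4.8436


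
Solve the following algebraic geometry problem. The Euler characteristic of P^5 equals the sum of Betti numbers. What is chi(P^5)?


The complex projective space P^5 has one cell in each even real dimension 0, 2, ..., 10.
The cohomology groups are H^{2k}(P^5) = Z for k = 0,...,5, and 0 otherwise.
Euler characteristic = sum of Betti numbers = 1 per even-dimensional cohomology group.
chi(P^5) = 5 + 1 = 6

6


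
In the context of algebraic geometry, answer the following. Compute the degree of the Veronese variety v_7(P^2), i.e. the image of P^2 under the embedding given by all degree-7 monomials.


The Veronese variety v_7(P^2) has degree d^r.
d^r = 7^2 = 49

49


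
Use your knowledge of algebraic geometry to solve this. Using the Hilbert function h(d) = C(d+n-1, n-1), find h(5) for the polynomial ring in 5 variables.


The Hilbert function for the polynomial ring in 5 variables is:
h(d) = C(d+n-1, n-1)
h(5) = C(5+5-1, 5-1) = C(9, 4)
= 9! / (4! * 5!)
= 126

126


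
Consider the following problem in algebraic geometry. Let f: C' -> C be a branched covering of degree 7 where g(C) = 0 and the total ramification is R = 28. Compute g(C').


Riemann-Hurwitz formula: 2g' - 2 = d(2g - 2) + R
Given: d = 7, g = 0, R = 28
2g' - 2 = 7*(2*0 - 2) + 28
2g' - 2 = 7*(-2) + 28
2g' - 2 = -14 + 28 = 14
2g' = 16
g' = 8

8


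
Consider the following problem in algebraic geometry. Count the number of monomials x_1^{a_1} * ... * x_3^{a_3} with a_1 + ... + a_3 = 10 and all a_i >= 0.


The number of degree-10 monomials in 3 variables is C(d+n-1, n-1).
= C(10+3-1, 3-1) = C(12, 2)
= 66

66


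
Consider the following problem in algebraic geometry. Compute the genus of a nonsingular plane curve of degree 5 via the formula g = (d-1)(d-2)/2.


Using the genus formula for smooth plane curves:
g = (d-1)(d-2)/2
g = (5-1)(5-2)/2
g = 4*3/2
g = 12/2 = 6

6


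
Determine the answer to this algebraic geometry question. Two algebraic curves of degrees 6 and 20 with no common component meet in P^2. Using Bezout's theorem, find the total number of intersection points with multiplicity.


Bezout's theorem states the intersection count equals the product of degrees.
Intersection count = 6 * 20 = 120

120


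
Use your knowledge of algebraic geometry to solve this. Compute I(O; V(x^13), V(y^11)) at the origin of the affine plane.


The intersection multiplicity of V(x^a) and V(y^b) at the origin is:
I(O; V(x^13), V(y^11)) = dim_k(k[x,y]/(x^13, y^11))
A basis for k[x,y]/(x^13, y^11) is the set of monomials x^i * y^j
where 0 <= i < 13 and 0 <= j < 11.
The number of such monomials is 13 * 11 = 143

143


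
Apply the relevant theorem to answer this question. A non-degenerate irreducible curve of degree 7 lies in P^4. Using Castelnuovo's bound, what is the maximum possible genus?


Castelnuovo's bound: write d - 1 = m(r-1) + epsilon with 0 <= epsilon < r-1.
d - 1 = 7 - 1 = 6
r - 1 = 4 - 1 = 3
6 = 2*3 + 0, so m = 2, epsilon = 0
pi(d, r) = m(m-1)(r-1)/2 + m*epsilon
= 2*1*3/2 + 2*0
= 6/2 + 0
= 3 + 0 = 3

3


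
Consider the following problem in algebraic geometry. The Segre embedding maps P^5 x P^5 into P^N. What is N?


The Segre embedding maps P^m x P^n into P^N via
all products of coordinates from each factor.
N = (m+1)(n+1) - 1
N = (5+1)(5+1) - 1
N = 6*6 - 1
N = 36 - 1 = 35

35
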